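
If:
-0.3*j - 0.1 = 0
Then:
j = -0.33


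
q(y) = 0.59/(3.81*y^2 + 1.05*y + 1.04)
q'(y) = 0.59*(-7.62*y - 1.05)/(3.81*y^2 + 1.05*y + 1.04)^2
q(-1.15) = 0.12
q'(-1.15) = 0.19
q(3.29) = 0.01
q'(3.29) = -0.01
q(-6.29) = 0.00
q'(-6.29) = 0.00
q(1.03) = 0.10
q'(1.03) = -0.14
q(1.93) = 0.03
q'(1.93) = -0.03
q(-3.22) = 0.02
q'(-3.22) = 0.01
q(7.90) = 0.00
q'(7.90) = -0.00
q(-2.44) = 0.03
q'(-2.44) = 0.02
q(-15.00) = 0.00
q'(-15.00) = 0.00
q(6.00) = 0.00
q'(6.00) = -0.00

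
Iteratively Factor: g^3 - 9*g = (g - 3)*(g^2 + 3*g) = g*(g - 3)*(g + 3)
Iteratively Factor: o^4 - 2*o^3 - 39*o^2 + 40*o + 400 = (o - 5)*(o^3 + 3*o^2 - 24*o - 80) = (o - 5)*(o + 4)*(o^2 - o - 20) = (o - 5)*(o + 4)^2*(o - 5)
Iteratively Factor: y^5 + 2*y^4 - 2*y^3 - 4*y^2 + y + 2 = (y + 1)*(y^4 + y^3 - 3*y^2 - y + 2) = (y - 1)*(y + 1)*(y^3 + 2*y^2 - y - 2) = (y - 1)^2*(y + 1)*(y^2 + 3*y + 2) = (y - 1)^2*(y + 1)^2*(y + 2)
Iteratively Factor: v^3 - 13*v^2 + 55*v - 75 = (v - 5)*(v^2 - 8*v + 15) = (v - 5)*(v - 3)*(v - 5)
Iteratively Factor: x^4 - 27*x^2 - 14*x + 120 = (x - 5)*(x^3 + 5*x^2 - 2*x - 24) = (x - 5)*(x + 4)*(x^2 + x - 6) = (x - 5)*(x + 3)*(x + 4)*(x - 2)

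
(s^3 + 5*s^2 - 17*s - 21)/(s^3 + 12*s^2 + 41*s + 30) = (s^2 + 4*s - 21)/(s^2 + 11*s + 30)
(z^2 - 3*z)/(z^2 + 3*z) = (z - 3)/(z + 3)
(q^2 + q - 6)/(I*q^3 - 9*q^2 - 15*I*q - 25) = (-q^2 - q + 6)/(-I*q^3 + 9*q^2 + 15*I*q + 25)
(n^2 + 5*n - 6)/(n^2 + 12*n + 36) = (n - 1)/(n + 6)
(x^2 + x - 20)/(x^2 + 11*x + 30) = (x - 4)/(x + 6)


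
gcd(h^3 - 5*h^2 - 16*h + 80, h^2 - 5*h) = h - 5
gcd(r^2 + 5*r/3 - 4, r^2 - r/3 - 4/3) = r - 4/3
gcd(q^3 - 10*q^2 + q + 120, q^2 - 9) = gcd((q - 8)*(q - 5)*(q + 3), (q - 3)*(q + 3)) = q + 3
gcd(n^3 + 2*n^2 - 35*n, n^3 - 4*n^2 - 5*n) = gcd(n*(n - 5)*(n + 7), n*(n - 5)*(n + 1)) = n^2 - 5*n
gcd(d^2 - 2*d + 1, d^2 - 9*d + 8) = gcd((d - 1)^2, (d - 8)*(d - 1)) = d - 1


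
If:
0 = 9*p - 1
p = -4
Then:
No Solution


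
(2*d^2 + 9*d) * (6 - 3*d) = -6*d^3 - 15*d^2 + 54*d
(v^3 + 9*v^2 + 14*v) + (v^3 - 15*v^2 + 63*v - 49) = 2*v^3 - 6*v^2 + 77*v - 49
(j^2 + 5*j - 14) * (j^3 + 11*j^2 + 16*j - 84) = j^5 + 16*j^4 + 57*j^3 - 158*j^2 - 644*j + 1176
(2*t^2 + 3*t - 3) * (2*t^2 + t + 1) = 4*t^4 + 8*t^3 - t^2 - 3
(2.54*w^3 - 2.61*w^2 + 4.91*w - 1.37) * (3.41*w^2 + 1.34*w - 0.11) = 8.6614*w^5 - 5.4965*w^4 + 12.9663*w^3 + 2.1948*w^2 - 2.3759*w + 0.1507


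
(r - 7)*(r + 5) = r^2 - 2*r - 35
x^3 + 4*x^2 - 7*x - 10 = (x - 2)*(x + 1)*(x + 5)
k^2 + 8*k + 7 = (k + 1)*(k + 7)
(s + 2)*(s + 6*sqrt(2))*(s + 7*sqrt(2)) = s^3 + 2*s^2 + 13*sqrt(2)*s^2 + 26*sqrt(2)*s + 84*s + 168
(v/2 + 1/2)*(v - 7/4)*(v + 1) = v^3/2 + v^2/8 - 5*v/4 - 7/8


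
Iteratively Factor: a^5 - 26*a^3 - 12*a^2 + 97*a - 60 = (a + 3)*(a^4 - 3*a^3 - 17*a^2 + 39*a - 20) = (a - 1)*(a + 3)*(a^3 - 2*a^2 - 19*a + 20) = (a - 1)^2*(a + 3)*(a^2 - a - 20) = (a - 5)*(a - 1)^2*(a + 3)*(a + 4)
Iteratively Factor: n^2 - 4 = (n + 2)*(n - 2)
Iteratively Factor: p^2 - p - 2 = (p + 1)*(p - 2)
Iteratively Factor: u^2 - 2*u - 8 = (u - 4)*(u + 2)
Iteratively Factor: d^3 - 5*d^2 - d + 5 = (d - 1)*(d^2 - 4*d - 5) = (d - 1)*(d + 1)*(d - 5)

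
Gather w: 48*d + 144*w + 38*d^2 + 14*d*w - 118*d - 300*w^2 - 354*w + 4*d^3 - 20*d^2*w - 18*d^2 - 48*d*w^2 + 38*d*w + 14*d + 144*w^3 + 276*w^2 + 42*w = 4*d^3 + 20*d^2 - 56*d + 144*w^3 + w^2*(-48*d - 24) + w*(-20*d^2 + 52*d - 168)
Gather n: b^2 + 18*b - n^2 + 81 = b^2 + 18*b - n^2 + 81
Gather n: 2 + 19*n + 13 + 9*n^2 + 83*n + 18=9*n^2 + 102*n + 33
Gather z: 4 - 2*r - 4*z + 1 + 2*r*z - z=-2*r + z*(2*r - 5) + 5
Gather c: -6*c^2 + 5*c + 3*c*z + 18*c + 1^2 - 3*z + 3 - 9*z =-6*c^2 + c*(3*z + 23) - 12*z + 4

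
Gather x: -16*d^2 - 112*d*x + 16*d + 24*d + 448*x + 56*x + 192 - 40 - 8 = -16*d^2 + 40*d + x*(504 - 112*d) + 144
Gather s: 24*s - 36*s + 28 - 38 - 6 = -12*s - 16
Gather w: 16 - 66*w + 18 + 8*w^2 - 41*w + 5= 8*w^2 - 107*w + 39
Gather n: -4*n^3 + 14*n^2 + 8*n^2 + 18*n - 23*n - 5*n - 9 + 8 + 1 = -4*n^3 + 22*n^2 - 10*n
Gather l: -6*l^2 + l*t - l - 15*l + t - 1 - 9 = -6*l^2 + l*(t - 16) + t - 10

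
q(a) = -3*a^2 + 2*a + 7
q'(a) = 2 - 6*a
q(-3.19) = -29.91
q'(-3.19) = 21.14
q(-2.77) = -21.56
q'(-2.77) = 18.62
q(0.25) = 7.31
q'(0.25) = 0.50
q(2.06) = -1.61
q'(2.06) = -10.36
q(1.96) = -0.60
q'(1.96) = -9.76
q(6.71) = -114.65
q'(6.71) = -38.26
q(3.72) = -27.08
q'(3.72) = -20.32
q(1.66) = 2.05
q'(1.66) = -7.96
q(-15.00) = -698.00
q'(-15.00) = 92.00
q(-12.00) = -449.00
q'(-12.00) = 74.00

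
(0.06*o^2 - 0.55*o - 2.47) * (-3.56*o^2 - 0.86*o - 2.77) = -0.2136*o^4 + 1.9064*o^3 + 9.1*o^2 + 3.6477*o + 6.8419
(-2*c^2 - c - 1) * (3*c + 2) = -6*c^3 - 7*c^2 - 5*c - 2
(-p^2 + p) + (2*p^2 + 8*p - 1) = p^2 + 9*p - 1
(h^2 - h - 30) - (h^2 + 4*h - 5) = -5*h - 25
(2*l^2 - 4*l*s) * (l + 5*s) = 2*l^3 + 6*l^2*s - 20*l*s^2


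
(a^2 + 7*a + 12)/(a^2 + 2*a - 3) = (a + 4)/(a - 1)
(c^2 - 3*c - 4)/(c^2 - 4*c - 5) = (c - 4)/(c - 5)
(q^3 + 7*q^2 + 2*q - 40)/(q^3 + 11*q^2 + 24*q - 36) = (q^3 + 7*q^2 + 2*q - 40)/(q^3 + 11*q^2 + 24*q - 36)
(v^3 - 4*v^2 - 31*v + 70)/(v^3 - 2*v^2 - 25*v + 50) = (v - 7)/(v - 5)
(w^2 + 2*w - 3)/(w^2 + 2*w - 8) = (w^2 + 2*w - 3)/(w^2 + 2*w - 8)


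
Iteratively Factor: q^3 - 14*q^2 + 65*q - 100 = (q - 4)*(q^2 - 10*q + 25) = (q - 5)*(q - 4)*(q - 5)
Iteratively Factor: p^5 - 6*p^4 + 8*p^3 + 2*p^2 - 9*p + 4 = (p - 1)*(p^4 - 5*p^3 + 3*p^2 + 5*p - 4) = (p - 4)*(p - 1)*(p^3 - p^2 - p + 1) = (p - 4)*(p - 1)^2*(p^2 - 1) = (p - 4)*(p - 1)^2*(p + 1)*(p - 1)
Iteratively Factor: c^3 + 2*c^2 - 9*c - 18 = (c - 3)*(c^2 + 5*c + 6) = (c - 3)*(c + 3)*(c + 2)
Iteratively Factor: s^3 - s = (s + 1)*(s^2 - s) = (s - 1)*(s + 1)*(s)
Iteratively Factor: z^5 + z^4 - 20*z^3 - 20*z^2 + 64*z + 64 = (z + 4)*(z^4 - 3*z^3 - 8*z^2 + 12*z + 16) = (z + 2)*(z + 4)*(z^3 - 5*z^2 + 2*z + 8) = (z - 4)*(z + 2)*(z + 4)*(z^2 - z - 2) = (z - 4)*(z - 2)*(z + 2)*(z + 4)*(z + 1)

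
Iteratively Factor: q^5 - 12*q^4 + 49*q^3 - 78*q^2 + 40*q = (q - 1)*(q^4 - 11*q^3 + 38*q^2 - 40*q) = (q - 5)*(q - 1)*(q^3 - 6*q^2 + 8*q) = (q - 5)*(q - 4)*(q - 1)*(q^2 - 2*q) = (q - 5)*(q - 4)*(q - 2)*(q - 1)*(q)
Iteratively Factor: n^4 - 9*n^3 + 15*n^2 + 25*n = (n - 5)*(n^3 - 4*n^2 - 5*n) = (n - 5)*(n + 1)*(n^2 - 5*n) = n*(n - 5)*(n + 1)*(n - 5)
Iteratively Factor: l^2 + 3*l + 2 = (l + 1)*(l + 2)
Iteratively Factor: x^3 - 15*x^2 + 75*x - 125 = (x - 5)*(x^2 - 10*x + 25) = (x - 5)^2*(x - 5)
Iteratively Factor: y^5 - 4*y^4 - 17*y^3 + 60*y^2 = (y - 3)*(y^4 - y^3 - 20*y^2) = (y - 3)*(y + 4)*(y^3 - 5*y^2) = y*(y - 3)*(y + 4)*(y^2 - 5*y) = y*(y - 5)*(y - 3)*(y + 4)*(y)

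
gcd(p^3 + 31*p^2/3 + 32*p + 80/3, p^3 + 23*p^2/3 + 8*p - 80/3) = p^2 + 9*p + 20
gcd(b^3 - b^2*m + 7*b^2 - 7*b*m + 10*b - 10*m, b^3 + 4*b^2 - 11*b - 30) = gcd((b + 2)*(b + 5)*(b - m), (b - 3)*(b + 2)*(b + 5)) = b^2 + 7*b + 10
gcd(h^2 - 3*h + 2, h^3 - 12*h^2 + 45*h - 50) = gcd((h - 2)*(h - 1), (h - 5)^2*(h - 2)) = h - 2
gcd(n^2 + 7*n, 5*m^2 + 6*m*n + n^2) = 1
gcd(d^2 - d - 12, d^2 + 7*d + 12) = d + 3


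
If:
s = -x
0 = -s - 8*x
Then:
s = 0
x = 0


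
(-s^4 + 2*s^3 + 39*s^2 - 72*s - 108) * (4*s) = -4*s^5 + 8*s^4 + 156*s^3 - 288*s^2 - 432*s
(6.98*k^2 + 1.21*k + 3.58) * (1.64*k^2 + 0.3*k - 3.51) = 11.4472*k^4 + 4.0784*k^3 - 18.2656*k^2 - 3.1731*k - 12.5658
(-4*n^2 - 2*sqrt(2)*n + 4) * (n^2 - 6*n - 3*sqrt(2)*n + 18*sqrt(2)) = -4*n^4 + 10*sqrt(2)*n^3 + 24*n^3 - 60*sqrt(2)*n^2 + 16*n^2 - 96*n - 12*sqrt(2)*n + 72*sqrt(2)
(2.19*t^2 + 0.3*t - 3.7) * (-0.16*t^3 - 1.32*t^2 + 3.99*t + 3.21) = -0.3504*t^5 - 2.9388*t^4 + 8.9341*t^3 + 13.1109*t^2 - 13.8*t - 11.877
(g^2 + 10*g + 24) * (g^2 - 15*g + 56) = g^4 - 5*g^3 - 70*g^2 + 200*g + 1344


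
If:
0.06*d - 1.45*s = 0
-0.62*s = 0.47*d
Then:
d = 0.00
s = 0.00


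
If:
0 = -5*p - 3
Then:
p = -3/5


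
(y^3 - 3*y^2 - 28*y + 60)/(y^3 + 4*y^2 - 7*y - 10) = (y - 6)/(y + 1)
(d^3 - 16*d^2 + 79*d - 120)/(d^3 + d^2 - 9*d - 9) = (d^2 - 13*d + 40)/(d^2 + 4*d + 3)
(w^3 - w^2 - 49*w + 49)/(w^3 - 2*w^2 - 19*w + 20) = (w^2 - 49)/(w^2 - w - 20)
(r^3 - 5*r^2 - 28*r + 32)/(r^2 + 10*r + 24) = (r^2 - 9*r + 8)/(r + 6)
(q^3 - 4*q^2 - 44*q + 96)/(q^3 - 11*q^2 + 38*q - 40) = (q^2 - 2*q - 48)/(q^2 - 9*q + 20)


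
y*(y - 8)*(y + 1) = y^3 - 7*y^2 - 8*y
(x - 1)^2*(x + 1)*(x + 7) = x^4 + 6*x^3 - 8*x^2 - 6*x + 7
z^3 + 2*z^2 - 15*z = z*(z - 3)*(z + 5)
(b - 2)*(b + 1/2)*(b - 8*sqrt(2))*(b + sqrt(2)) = b^4 - 7*sqrt(2)*b^3 - 3*b^3/2 - 17*b^2 + 21*sqrt(2)*b^2/2 + 7*sqrt(2)*b + 24*b + 16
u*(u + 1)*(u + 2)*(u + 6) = u^4 + 9*u^3 + 20*u^2 + 12*u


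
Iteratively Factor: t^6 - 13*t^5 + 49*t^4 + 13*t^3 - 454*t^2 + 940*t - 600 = (t + 3)*(t^5 - 16*t^4 + 97*t^3 - 278*t^2 + 380*t - 200) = (t - 2)*(t + 3)*(t^4 - 14*t^3 + 69*t^2 - 140*t + 100) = (t - 5)*(t - 2)*(t + 3)*(t^3 - 9*t^2 + 24*t - 20) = (t - 5)*(t - 2)^2*(t + 3)*(t^2 - 7*t + 10) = (t - 5)^2*(t - 2)^2*(t + 3)*(t - 2)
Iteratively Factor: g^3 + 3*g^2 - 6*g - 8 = (g + 4)*(g^2 - g - 2) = (g - 2)*(g + 4)*(g + 1)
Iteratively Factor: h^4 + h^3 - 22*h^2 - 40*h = (h - 5)*(h^3 + 6*h^2 + 8*h) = (h - 5)*(h + 2)*(h^2 + 4*h) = (h - 5)*(h + 2)*(h + 4)*(h)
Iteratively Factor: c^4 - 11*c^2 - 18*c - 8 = (c + 1)*(c^3 - c^2 - 10*c - 8) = (c - 4)*(c + 1)*(c^2 + 3*c + 2) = (c - 4)*(c + 1)*(c + 2)*(c + 1)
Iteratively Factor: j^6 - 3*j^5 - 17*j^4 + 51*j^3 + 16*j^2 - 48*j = (j + 4)*(j^5 - 7*j^4 + 11*j^3 + 7*j^2 - 12*j) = (j - 4)*(j + 4)*(j^4 - 3*j^3 - j^2 + 3*j) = (j - 4)*(j - 3)*(j + 4)*(j^3 - j) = (j - 4)*(j - 3)*(j - 1)*(j + 4)*(j^2 + j) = j*(j - 4)*(j - 3)*(j - 1)*(j + 4)*(j + 1)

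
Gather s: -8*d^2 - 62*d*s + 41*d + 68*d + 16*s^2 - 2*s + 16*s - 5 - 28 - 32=-8*d^2 + 109*d + 16*s^2 + s*(14 - 62*d) - 65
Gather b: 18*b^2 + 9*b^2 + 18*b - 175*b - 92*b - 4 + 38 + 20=27*b^2 - 249*b + 54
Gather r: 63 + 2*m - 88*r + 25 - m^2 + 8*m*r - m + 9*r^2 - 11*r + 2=-m^2 + m + 9*r^2 + r*(8*m - 99) + 90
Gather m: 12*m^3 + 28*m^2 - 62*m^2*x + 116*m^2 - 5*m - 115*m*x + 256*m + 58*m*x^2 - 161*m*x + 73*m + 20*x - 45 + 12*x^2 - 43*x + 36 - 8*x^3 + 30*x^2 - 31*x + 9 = 12*m^3 + m^2*(144 - 62*x) + m*(58*x^2 - 276*x + 324) - 8*x^3 + 42*x^2 - 54*x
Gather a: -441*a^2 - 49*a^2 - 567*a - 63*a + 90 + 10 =-490*a^2 - 630*a + 100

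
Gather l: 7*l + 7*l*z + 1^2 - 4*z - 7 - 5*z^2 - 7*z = l*(7*z + 7) - 5*z^2 - 11*z - 6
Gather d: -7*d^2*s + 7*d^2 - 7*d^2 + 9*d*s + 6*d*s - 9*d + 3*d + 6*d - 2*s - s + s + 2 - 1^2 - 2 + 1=-7*d^2*s + 15*d*s - 2*s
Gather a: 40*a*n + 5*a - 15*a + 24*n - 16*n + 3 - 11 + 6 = a*(40*n - 10) + 8*n - 2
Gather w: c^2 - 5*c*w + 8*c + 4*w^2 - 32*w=c^2 + 8*c + 4*w^2 + w*(-5*c - 32)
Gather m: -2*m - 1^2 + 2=1 - 2*m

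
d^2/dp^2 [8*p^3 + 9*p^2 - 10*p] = 48*p + 18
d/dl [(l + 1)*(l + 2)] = 2*l + 3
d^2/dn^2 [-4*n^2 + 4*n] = -8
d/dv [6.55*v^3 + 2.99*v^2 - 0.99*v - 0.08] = 19.65*v^2 + 5.98*v - 0.99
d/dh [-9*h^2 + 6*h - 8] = 6 - 18*h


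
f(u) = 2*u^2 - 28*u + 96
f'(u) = 4*u - 28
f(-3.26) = 208.54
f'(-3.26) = -41.04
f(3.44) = 23.35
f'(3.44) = -14.24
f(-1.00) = 126.00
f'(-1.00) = -32.00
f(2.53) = 37.96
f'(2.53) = -17.88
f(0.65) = 78.64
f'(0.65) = -25.40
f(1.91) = 49.82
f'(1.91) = -20.36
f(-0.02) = 96.56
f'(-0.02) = -28.08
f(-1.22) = 133.14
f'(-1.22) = -32.88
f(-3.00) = 198.00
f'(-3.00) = -40.00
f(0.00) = 96.00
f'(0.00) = -28.00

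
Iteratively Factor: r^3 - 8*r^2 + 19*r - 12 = (r - 1)*(r^2 - 7*r + 12) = (r - 4)*(r - 1)*(r - 3)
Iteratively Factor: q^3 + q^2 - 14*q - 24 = (q + 3)*(q^2 - 2*q - 8) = (q + 2)*(q + 3)*(q - 4)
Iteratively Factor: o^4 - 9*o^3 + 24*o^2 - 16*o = (o - 4)*(o^3 - 5*o^2 + 4*o) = (o - 4)^2*(o^2 - o) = o*(o - 4)^2*(o - 1)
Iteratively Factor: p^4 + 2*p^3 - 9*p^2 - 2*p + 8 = (p + 4)*(p^3 - 2*p^2 - p + 2) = (p + 1)*(p + 4)*(p^2 - 3*p + 2) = (p - 2)*(p + 1)*(p + 4)*(p - 1)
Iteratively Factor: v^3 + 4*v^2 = (v)*(v^2 + 4*v) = v^2*(v + 4)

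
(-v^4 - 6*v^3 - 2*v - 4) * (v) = -v^5 - 6*v^4 - 2*v^2 - 4*v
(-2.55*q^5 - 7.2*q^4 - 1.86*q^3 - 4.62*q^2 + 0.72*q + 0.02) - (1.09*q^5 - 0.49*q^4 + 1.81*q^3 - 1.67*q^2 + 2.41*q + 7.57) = -3.64*q^5 - 6.71*q^4 - 3.67*q^3 - 2.95*q^2 - 1.69*q - 7.55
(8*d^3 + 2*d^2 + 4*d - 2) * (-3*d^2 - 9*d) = -24*d^5 - 78*d^4 - 30*d^3 - 30*d^2 + 18*d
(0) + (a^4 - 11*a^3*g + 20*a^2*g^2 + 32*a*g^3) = a^4 - 11*a^3*g + 20*a^2*g^2 + 32*a*g^3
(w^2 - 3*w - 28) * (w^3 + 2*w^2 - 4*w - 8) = w^5 - w^4 - 38*w^3 - 52*w^2 + 136*w + 224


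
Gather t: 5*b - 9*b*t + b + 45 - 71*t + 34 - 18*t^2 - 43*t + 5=6*b - 18*t^2 + t*(-9*b - 114) + 84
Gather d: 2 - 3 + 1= 0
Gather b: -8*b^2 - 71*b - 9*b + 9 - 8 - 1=-8*b^2 - 80*b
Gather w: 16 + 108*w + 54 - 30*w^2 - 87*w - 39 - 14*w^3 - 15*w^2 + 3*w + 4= -14*w^3 - 45*w^2 + 24*w + 35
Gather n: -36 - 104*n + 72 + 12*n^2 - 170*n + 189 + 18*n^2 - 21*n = 30*n^2 - 295*n + 225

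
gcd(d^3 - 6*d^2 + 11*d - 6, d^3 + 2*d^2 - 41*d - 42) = 1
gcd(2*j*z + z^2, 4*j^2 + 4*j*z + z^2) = 2*j + z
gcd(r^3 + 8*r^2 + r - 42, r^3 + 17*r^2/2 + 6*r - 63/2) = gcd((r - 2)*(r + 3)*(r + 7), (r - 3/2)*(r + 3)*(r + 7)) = r^2 + 10*r + 21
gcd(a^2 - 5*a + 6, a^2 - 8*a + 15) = a - 3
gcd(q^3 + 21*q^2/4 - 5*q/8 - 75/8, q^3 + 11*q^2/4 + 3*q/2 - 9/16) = q + 3/2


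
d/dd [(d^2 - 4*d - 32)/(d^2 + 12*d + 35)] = 2*(8*d^2 + 67*d + 122)/(d^4 + 24*d^3 + 214*d^2 + 840*d + 1225)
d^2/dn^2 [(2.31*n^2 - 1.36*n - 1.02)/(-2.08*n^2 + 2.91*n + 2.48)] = (-16.196128*n^3 - 45.017856*n^2 + 5.049408*n - 20.246484)/(8.998912*n^6 - 37.769472*n^5 + 20.652528*n^4 + 65.423493*n^3 - 24.624168*n^2 - 53.692992*n - 15.252992)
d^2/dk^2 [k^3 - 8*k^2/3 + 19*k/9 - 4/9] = 6*k - 16/3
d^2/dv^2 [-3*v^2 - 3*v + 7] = -6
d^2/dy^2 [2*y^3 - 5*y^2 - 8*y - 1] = 12*y - 10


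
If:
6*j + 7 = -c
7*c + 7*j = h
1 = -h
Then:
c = 43/35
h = -1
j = -48/35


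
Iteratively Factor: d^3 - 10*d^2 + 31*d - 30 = (d - 5)*(d^2 - 5*d + 6) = (d - 5)*(d - 3)*(d - 2)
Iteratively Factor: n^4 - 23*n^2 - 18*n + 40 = (n - 5)*(n^3 + 5*n^2 + 2*n - 8) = (n - 5)*(n + 4)*(n^2 + n - 2) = (n - 5)*(n - 1)*(n + 4)*(n + 2)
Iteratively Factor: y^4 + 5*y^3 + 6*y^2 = (y + 3)*(y^3 + 2*y^2) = y*(y + 3)*(y^2 + 2*y) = y^2*(y + 3)*(y + 2)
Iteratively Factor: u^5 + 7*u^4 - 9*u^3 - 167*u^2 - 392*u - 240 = (u + 4)*(u^4 + 3*u^3 - 21*u^2 - 83*u - 60) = (u + 1)*(u + 4)*(u^3 + 2*u^2 - 23*u - 60) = (u - 5)*(u + 1)*(u + 4)*(u^2 + 7*u + 12) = (u - 5)*(u + 1)*(u + 3)*(u + 4)*(u + 4)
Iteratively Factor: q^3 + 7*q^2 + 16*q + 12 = (q + 2)*(q^2 + 5*q + 6) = (q + 2)^2*(q + 3)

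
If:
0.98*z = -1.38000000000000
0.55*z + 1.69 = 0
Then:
No Solution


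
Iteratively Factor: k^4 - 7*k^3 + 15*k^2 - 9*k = (k)*(k^3 - 7*k^2 + 15*k - 9) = k*(k - 1)*(k^2 - 6*k + 9) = k*(k - 3)*(k - 1)*(k - 3)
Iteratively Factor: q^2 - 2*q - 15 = (q - 5)*(q + 3)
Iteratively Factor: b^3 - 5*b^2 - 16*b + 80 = (b - 4)*(b^2 - b - 20) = (b - 4)*(b + 4)*(b - 5)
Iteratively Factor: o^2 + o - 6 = (o + 3)*(o - 2)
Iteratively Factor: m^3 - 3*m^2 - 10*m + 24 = (m - 2)*(m^2 - m - 12) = (m - 2)*(m + 3)*(m - 4)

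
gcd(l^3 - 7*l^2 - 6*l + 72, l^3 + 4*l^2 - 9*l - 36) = l + 3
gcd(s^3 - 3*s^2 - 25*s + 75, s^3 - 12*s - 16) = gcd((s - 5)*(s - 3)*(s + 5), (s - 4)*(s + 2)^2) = 1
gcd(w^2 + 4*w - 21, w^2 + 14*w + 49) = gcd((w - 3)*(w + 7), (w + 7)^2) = w + 7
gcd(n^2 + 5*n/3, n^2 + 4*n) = n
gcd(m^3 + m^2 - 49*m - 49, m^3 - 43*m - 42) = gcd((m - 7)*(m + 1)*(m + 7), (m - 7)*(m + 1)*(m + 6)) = m^2 - 6*m - 7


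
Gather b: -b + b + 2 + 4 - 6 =0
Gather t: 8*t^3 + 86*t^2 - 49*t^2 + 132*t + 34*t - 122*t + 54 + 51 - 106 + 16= 8*t^3 + 37*t^2 + 44*t + 15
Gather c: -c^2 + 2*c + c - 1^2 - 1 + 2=-c^2 + 3*c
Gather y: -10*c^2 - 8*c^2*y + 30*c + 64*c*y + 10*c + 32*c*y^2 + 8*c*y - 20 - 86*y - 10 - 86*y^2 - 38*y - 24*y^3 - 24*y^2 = -10*c^2 + 40*c - 24*y^3 + y^2*(32*c - 110) + y*(-8*c^2 + 72*c - 124) - 30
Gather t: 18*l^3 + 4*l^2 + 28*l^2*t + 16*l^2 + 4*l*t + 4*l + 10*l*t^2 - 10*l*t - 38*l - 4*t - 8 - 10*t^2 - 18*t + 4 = 18*l^3 + 20*l^2 - 34*l + t^2*(10*l - 10) + t*(28*l^2 - 6*l - 22) - 4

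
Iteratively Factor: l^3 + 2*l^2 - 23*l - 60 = (l + 4)*(l^2 - 2*l - 15) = (l + 3)*(l + 4)*(l - 5)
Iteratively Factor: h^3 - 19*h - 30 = (h + 3)*(h^2 - 3*h - 10) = (h + 2)*(h + 3)*(h - 5)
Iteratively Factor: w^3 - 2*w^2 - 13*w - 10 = (w + 1)*(w^2 - 3*w - 10) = (w - 5)*(w + 1)*(w + 2)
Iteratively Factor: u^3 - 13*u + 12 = (u - 1)*(u^2 + u - 12) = (u - 1)*(u + 4)*(u - 3)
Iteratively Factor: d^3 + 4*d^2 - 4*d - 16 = (d + 2)*(d^2 + 2*d - 8) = (d + 2)*(d + 4)*(d - 2)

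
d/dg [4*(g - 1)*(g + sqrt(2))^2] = 4*(g + sqrt(2))*(3*g - 2 + sqrt(2))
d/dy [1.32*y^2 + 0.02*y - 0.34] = 2.64*y + 0.02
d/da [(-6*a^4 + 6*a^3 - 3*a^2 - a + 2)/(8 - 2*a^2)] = (12*a^5 - 6*a^4 - 96*a^3 + 71*a^2 - 20*a - 4)/(2*(a^4 - 8*a^2 + 16))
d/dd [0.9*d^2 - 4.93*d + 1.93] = 1.8*d - 4.93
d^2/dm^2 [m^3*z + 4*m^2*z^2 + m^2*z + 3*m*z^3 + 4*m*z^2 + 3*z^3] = 2*z*(3*m + 4*z + 1)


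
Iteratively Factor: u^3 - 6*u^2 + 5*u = (u)*(u^2 - 6*u + 5) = u*(u - 5)*(u - 1)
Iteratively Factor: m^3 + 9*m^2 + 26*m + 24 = (m + 3)*(m^2 + 6*m + 8) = (m + 3)*(m + 4)*(m + 2)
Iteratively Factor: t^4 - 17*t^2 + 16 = (t - 4)*(t^3 + 4*t^2 - t - 4) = (t - 4)*(t + 4)*(t^2 - 1) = (t - 4)*(t - 1)*(t + 4)*(t + 1)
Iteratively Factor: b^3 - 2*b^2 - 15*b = (b)*(b^2 - 2*b - 15) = b*(b - 5)*(b + 3)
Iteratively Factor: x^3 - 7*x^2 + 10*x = (x - 2)*(x^2 - 5*x) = x*(x - 2)*(x - 5)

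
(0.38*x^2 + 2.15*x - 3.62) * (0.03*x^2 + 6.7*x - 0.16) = 0.0114*x^4 + 2.6105*x^3 + 14.2356*x^2 - 24.598*x + 0.5792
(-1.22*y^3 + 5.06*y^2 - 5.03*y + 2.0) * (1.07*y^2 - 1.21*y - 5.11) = -1.3054*y^5 + 6.8904*y^4 - 5.2705*y^3 - 17.6303*y^2 + 23.2833*y - 10.22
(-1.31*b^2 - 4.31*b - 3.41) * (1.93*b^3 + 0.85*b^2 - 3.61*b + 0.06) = -2.5283*b^5 - 9.4318*b^4 - 5.5157*b^3 + 12.582*b^2 + 12.0515*b - 0.2046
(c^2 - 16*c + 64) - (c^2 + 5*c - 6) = 70 - 21*c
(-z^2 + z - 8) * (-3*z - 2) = 3*z^3 - z^2 + 22*z + 16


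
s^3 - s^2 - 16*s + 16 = (s - 4)*(s - 1)*(s + 4)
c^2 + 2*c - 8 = (c - 2)*(c + 4)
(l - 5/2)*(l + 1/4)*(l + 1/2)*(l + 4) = l^4 + 9*l^3/4 - 35*l^2/4 - 117*l/16 - 5/4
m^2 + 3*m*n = m*(m + 3*n)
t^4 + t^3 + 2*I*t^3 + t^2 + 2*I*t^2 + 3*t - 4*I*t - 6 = (t - 1)*(t + 2)*(t - I)*(t + 3*I)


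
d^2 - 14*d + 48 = (d - 8)*(d - 6)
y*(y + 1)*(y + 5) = y^3 + 6*y^2 + 5*y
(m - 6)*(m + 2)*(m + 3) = m^3 - m^2 - 24*m - 36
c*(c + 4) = c^2 + 4*c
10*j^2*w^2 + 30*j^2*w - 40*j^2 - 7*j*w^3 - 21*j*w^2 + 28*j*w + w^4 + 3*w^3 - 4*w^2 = (-5*j + w)*(-2*j + w)*(w - 1)*(w + 4)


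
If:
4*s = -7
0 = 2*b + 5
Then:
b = -5/2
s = -7/4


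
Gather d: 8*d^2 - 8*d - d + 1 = 8*d^2 - 9*d + 1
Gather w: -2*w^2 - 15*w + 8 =-2*w^2 - 15*w + 8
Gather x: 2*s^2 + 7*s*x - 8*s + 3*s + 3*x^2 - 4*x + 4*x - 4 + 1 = 2*s^2 + 7*s*x - 5*s + 3*x^2 - 3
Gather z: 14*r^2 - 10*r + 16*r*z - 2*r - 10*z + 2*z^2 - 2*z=14*r^2 - 12*r + 2*z^2 + z*(16*r - 12)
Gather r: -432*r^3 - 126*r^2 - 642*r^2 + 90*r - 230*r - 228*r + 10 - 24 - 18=-432*r^3 - 768*r^2 - 368*r - 32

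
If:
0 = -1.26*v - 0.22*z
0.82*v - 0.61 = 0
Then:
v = 0.74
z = -4.26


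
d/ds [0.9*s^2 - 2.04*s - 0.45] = 1.8*s - 2.04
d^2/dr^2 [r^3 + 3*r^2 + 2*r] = 6*r + 6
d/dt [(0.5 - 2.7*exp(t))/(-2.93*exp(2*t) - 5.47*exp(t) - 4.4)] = (-7.911*exp(2*t) + 2.93*exp(t) + 14.615)*exp(t)/(8.5849*exp(4*t) + 32.0542*exp(3*t) + 55.7049*exp(2*t) + 48.136*exp(t) + 19.36)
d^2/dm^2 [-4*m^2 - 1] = -8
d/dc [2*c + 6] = 2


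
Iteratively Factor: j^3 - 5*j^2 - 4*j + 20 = (j - 2)*(j^2 - 3*j - 10) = (j - 2)*(j + 2)*(j - 5)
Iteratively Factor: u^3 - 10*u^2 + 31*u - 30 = (u - 2)*(u^2 - 8*u + 15) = (u - 5)*(u - 2)*(u - 3)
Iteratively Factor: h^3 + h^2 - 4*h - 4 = (h - 2)*(h^2 + 3*h + 2) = (h - 2)*(h + 2)*(h + 1)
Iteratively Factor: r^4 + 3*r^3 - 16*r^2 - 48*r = (r + 3)*(r^3 - 16*r) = (r + 3)*(r + 4)*(r^2 - 4*r) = r*(r + 3)*(r + 4)*(r - 4)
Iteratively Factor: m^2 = (m)*(m)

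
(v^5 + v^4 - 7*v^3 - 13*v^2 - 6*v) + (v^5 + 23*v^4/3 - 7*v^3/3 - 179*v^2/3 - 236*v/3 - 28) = 2*v^5 + 26*v^4/3 - 28*v^3/3 - 218*v^2/3 - 254*v/3 - 28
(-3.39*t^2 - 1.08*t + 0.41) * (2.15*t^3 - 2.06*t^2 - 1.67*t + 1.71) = -7.2885*t^5 + 4.6614*t^4 + 8.7676*t^3 - 4.8379*t^2 - 2.5315*t + 0.7011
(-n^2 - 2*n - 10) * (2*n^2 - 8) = -2*n^4 - 4*n^3 - 12*n^2 + 16*n + 80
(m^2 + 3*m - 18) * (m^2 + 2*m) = m^4 + 5*m^3 - 12*m^2 - 36*m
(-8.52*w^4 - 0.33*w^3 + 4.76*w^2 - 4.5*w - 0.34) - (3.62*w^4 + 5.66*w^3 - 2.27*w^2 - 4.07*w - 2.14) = -12.14*w^4 - 5.99*w^3 + 7.03*w^2 - 0.43*w + 1.8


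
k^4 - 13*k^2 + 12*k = k*(k - 3)*(k - 1)*(k + 4)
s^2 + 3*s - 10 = (s - 2)*(s + 5)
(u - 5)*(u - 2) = u^2 - 7*u + 10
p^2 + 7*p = p*(p + 7)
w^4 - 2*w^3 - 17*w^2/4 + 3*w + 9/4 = (w - 3)*(w - 1)*(w + 1/2)*(w + 3/2)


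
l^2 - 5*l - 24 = (l - 8)*(l + 3)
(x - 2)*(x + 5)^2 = x^3 + 8*x^2 + 5*x - 50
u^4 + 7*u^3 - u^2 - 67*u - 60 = (u - 3)*(u + 1)*(u + 4)*(u + 5)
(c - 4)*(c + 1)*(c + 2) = c^3 - c^2 - 10*c - 8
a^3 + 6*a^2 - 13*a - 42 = (a - 3)*(a + 2)*(a + 7)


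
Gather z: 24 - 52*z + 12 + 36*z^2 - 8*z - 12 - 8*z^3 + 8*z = -8*z^3 + 36*z^2 - 52*z + 24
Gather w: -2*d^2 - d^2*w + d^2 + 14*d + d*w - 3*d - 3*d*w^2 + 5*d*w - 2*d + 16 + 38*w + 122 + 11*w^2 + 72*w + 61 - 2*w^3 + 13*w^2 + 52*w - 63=-d^2 + 9*d - 2*w^3 + w^2*(24 - 3*d) + w*(-d^2 + 6*d + 162) + 136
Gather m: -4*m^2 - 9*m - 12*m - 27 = -4*m^2 - 21*m - 27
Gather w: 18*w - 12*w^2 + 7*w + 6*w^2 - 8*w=-6*w^2 + 17*w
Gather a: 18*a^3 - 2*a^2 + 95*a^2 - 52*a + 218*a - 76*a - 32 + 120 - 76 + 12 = 18*a^3 + 93*a^2 + 90*a + 24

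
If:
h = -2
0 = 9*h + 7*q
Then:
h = -2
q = 18/7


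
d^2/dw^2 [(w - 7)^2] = 2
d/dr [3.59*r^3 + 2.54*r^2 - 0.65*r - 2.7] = 10.77*r^2 + 5.08*r - 0.65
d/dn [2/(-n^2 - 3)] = 4*n/(n^2 + 3)^2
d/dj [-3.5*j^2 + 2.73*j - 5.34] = 2.73 - 7.0*j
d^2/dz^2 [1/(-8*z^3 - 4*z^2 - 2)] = 2*(-8*z^2*(3*z + 1)^2 + (6*z + 1)*(4*z^3 + 2*z^2 + 1))/(4*z^3 + 2*z^2 + 1)^3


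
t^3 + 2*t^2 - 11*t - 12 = (t - 3)*(t + 1)*(t + 4)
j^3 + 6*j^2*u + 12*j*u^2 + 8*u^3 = (j + 2*u)^3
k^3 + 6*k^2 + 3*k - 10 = (k - 1)*(k + 2)*(k + 5)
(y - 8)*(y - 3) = y^2 - 11*y + 24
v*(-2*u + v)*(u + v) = -2*u^2*v - u*v^2 + v^3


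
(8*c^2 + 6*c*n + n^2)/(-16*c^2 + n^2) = (-2*c - n)/(4*c - n)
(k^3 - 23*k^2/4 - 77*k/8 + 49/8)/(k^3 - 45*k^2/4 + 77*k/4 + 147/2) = (k - 1/2)/(k - 6)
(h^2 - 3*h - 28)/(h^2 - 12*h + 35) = (h + 4)/(h - 5)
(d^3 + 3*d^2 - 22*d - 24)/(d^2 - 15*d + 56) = (d^3 + 3*d^2 - 22*d - 24)/(d^2 - 15*d + 56)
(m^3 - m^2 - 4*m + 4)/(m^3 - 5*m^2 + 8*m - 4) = (m + 2)/(m - 2)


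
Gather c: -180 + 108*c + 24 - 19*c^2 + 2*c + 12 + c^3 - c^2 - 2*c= c^3 - 20*c^2 + 108*c - 144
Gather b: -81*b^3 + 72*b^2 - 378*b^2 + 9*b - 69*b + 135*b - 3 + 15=-81*b^3 - 306*b^2 + 75*b + 12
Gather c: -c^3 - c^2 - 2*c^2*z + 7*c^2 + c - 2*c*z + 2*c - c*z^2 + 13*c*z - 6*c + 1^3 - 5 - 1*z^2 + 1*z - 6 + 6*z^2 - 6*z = -c^3 + c^2*(6 - 2*z) + c*(-z^2 + 11*z - 3) + 5*z^2 - 5*z - 10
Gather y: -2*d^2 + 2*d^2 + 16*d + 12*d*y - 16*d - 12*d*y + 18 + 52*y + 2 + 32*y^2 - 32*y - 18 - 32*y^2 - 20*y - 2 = 0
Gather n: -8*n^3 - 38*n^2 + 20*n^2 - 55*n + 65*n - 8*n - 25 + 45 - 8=-8*n^3 - 18*n^2 + 2*n + 12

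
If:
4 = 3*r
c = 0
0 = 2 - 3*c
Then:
No Solution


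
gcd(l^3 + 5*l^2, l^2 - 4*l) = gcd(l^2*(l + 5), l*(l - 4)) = l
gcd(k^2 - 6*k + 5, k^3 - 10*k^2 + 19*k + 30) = k - 5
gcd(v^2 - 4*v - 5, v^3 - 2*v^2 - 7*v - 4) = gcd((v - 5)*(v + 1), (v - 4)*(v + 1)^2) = v + 1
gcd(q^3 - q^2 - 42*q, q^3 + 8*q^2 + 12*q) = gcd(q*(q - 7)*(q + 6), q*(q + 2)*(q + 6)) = q^2 + 6*q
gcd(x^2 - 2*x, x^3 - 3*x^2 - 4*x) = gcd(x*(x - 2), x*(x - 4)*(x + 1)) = x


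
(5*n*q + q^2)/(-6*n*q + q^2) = (5*n + q)/(-6*n + q)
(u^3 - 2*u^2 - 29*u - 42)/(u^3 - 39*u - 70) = (u + 3)/(u + 5)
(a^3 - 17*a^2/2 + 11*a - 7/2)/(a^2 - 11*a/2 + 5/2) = (a^2 - 8*a + 7)/(a - 5)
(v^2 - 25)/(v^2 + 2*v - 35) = (v + 5)/(v + 7)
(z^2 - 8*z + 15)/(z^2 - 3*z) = (z - 5)/z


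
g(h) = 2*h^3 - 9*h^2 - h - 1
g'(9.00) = 323.00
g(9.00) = 719.00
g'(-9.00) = 647.00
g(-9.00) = -2179.00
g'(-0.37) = 6.48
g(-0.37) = -1.96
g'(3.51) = 9.74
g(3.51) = -28.90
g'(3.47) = 8.79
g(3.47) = -29.27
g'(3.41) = 7.39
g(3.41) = -29.76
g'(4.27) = 31.54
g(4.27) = -13.66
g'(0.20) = -4.36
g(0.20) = -1.54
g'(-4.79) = 222.88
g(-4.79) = -422.51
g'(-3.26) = 121.45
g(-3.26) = -162.68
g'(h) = 6*h^2 - 18*h - 1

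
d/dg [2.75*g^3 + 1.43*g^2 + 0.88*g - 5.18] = 8.25*g^2 + 2.86*g + 0.88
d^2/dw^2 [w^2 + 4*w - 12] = 2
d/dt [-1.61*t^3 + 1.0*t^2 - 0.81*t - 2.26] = -4.83*t^2 + 2.0*t - 0.81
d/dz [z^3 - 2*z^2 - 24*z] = 3*z^2 - 4*z - 24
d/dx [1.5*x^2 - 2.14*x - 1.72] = 3.0*x - 2.14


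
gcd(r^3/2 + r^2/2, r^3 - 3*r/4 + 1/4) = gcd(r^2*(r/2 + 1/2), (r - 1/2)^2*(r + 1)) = r + 1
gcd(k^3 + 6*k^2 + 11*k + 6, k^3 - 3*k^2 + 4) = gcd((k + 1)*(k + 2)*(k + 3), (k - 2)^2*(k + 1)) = k + 1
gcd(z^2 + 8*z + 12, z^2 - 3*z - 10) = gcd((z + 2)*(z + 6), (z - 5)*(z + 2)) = z + 2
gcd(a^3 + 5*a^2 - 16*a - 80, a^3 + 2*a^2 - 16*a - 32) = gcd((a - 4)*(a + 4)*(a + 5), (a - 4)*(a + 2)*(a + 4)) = a^2 - 16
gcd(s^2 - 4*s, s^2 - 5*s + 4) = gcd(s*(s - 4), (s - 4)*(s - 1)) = s - 4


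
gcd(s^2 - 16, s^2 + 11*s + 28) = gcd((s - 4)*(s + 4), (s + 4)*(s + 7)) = s + 4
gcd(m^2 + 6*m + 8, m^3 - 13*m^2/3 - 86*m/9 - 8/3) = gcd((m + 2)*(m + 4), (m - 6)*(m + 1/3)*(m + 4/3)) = 1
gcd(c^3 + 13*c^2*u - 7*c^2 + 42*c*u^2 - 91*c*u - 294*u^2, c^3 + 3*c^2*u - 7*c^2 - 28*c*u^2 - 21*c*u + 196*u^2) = c^2 + 7*c*u - 7*c - 49*u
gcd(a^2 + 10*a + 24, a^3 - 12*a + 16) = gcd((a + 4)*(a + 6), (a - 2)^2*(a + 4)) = a + 4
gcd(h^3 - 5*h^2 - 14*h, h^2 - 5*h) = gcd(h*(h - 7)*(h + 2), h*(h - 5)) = h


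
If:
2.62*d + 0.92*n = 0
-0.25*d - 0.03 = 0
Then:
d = -0.12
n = 0.34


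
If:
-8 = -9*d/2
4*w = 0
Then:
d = 16/9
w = 0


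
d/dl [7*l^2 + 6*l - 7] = 14*l + 6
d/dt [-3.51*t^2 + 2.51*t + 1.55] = 2.51 - 7.02*t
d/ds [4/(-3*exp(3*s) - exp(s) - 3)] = (36*exp(2*s) + 4)*exp(s)/(3*exp(3*s) + exp(s) + 3)^2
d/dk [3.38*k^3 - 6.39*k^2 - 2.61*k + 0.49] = 10.14*k^2 - 12.78*k - 2.61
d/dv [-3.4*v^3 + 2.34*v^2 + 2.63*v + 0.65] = -10.2*v^2 + 4.68*v + 2.63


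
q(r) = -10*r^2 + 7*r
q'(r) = 7 - 20*r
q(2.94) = -65.86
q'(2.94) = -51.80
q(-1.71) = -41.21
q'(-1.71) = 41.20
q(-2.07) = -57.34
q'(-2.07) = 48.40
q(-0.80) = -12.00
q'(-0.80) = 23.00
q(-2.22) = -64.82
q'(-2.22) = 51.40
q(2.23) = -34.12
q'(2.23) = -37.60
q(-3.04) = -113.70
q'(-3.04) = 67.80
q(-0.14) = -1.18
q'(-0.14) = 9.80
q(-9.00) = -873.00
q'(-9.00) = 187.00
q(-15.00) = -2355.00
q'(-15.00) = 307.00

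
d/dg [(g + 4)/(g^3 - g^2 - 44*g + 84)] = (g^3 - g^2 - 44*g + (g + 4)*(-3*g^2 + 2*g + 44) + 84)/(g^3 - g^2 - 44*g + 84)^2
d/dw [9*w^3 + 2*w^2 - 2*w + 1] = 27*w^2 + 4*w - 2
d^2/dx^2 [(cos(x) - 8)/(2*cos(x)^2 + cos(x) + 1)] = (-36*sin(x)^4*cos(x) + 130*sin(x)^4 - 13*sin(x)^2 - 64*cos(x) + 9*cos(3*x) + 2*cos(5*x) - 103)/(-2*sin(x)^2 + cos(x) + 3)^3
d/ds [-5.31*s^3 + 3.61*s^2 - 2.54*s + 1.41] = -15.93*s^2 + 7.22*s - 2.54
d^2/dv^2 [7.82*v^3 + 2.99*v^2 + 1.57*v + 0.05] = 46.92*v + 5.98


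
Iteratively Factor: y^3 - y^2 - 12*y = (y - 4)*(y^2 + 3*y) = (y - 4)*(y + 3)*(y)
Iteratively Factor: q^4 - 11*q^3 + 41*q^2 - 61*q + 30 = (q - 2)*(q^3 - 9*q^2 + 23*q - 15) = (q - 3)*(q - 2)*(q^2 - 6*q + 5) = (q - 3)*(q - 2)*(q - 1)*(q - 5)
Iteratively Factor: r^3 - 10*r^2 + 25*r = (r - 5)*(r^2 - 5*r) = r*(r - 5)*(r - 5)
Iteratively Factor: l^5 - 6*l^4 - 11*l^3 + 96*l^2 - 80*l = (l)*(l^4 - 6*l^3 - 11*l^2 + 96*l - 80) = l*(l + 4)*(l^3 - 10*l^2 + 29*l - 20) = l*(l - 4)*(l + 4)*(l^2 - 6*l + 5) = l*(l - 5)*(l - 4)*(l + 4)*(l - 1)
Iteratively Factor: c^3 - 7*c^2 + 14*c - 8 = (c - 4)*(c^2 - 3*c + 2) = (c - 4)*(c - 2)*(c - 1)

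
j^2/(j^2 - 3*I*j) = j/(j - 3*I)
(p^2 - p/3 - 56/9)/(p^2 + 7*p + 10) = (p^2 - p/3 - 56/9)/(p^2 + 7*p + 10)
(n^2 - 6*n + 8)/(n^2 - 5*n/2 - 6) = 2*(n - 2)/(2*n + 3)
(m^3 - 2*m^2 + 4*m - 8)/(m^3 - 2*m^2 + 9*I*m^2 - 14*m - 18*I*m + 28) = (m - 2*I)/(m + 7*I)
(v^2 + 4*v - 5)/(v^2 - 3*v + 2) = (v + 5)/(v - 2)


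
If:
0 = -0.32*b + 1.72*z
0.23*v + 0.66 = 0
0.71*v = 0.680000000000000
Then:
No Solution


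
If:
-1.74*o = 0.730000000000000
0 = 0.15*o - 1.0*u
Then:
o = -0.42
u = -0.06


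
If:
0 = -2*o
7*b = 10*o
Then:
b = 0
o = 0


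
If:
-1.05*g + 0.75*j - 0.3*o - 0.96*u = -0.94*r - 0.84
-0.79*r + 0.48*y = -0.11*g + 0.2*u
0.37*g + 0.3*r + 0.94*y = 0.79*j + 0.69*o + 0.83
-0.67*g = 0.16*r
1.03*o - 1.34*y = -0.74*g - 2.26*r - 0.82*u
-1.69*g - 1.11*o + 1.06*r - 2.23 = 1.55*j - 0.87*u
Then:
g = 0.08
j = -3.63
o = 0.59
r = -0.34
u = -2.57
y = -1.66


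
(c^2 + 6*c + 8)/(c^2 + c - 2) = (c + 4)/(c - 1)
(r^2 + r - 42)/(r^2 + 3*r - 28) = (r - 6)/(r - 4)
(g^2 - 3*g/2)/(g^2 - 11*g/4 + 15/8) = 4*g/(4*g - 5)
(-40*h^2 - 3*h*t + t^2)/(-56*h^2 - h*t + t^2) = (5*h + t)/(7*h + t)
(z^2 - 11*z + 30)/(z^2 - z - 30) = (z - 5)/(z + 5)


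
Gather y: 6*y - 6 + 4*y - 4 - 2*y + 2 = 8*y - 8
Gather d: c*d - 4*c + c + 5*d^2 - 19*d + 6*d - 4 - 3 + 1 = -3*c + 5*d^2 + d*(c - 13) - 6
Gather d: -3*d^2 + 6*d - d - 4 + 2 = -3*d^2 + 5*d - 2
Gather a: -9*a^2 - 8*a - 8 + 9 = -9*a^2 - 8*a + 1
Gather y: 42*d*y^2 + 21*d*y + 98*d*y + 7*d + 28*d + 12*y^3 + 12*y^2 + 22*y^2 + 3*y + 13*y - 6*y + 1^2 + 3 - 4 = 35*d + 12*y^3 + y^2*(42*d + 34) + y*(119*d + 10)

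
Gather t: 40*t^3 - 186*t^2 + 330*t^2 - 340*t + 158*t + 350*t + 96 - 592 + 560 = 40*t^3 + 144*t^2 + 168*t + 64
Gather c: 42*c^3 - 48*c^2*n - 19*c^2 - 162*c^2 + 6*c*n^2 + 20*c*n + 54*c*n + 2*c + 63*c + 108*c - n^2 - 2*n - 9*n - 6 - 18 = 42*c^3 + c^2*(-48*n - 181) + c*(6*n^2 + 74*n + 173) - n^2 - 11*n - 24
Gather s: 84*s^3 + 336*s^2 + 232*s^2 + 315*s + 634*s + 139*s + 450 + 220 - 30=84*s^3 + 568*s^2 + 1088*s + 640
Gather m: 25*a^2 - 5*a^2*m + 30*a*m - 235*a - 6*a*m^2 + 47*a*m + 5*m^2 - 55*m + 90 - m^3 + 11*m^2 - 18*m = 25*a^2 - 235*a - m^3 + m^2*(16 - 6*a) + m*(-5*a^2 + 77*a - 73) + 90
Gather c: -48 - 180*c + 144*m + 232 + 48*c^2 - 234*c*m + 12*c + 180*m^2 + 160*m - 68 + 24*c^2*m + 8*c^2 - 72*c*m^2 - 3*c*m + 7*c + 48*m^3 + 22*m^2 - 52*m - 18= c^2*(24*m + 56) + c*(-72*m^2 - 237*m - 161) + 48*m^3 + 202*m^2 + 252*m + 98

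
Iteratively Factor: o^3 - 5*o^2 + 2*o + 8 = (o + 1)*(o^2 - 6*o + 8) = (o - 2)*(o + 1)*(o - 4)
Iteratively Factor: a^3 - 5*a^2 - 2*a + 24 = (a - 3)*(a^2 - 2*a - 8) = (a - 4)*(a - 3)*(a + 2)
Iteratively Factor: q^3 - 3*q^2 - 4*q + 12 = (q - 2)*(q^2 - q - 6) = (q - 3)*(q - 2)*(q + 2)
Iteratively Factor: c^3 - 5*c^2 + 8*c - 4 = (c - 2)*(c^2 - 3*c + 2) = (c - 2)*(c - 1)*(c - 2)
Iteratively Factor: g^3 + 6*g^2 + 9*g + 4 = (g + 1)*(g^2 + 5*g + 4) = (g + 1)*(g + 4)*(g + 1)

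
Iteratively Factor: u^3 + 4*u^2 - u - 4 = (u + 1)*(u^2 + 3*u - 4) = (u + 1)*(u + 4)*(u - 1)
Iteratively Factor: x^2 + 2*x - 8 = (x + 4)*(x - 2)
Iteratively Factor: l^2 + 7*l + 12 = (l + 3)*(l + 4)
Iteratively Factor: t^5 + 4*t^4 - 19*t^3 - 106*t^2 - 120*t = (t - 5)*(t^4 + 9*t^3 + 26*t^2 + 24*t) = t*(t - 5)*(t^3 + 9*t^2 + 26*t + 24) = t*(t - 5)*(t + 3)*(t^2 + 6*t + 8) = t*(t - 5)*(t + 3)*(t + 4)*(t + 2)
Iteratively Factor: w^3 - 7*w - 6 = (w - 3)*(w^2 + 3*w + 2) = (w - 3)*(w + 2)*(w + 1)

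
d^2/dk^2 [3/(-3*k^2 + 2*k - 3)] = 6*(9*k^2 - 6*k - 4*(3*k - 1)^2 + 9)/(3*k^2 - 2*k + 3)^3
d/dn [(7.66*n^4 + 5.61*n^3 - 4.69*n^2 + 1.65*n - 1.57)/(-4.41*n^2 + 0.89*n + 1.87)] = (-67.5612*n^5 - 4.28790000000001*n^4 + 67.2826*n^3 + 34.5745*n^2 - 31.388*n + 4.4828)/(19.4481*n^4 - 7.8498*n^3 - 15.7013*n^2 + 3.3286*n + 3.4969)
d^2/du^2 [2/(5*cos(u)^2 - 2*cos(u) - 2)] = (200*sin(u)^4 - 188*sin(u)^2 + 67*cos(u) - 15*cos(3*u) - 68)/(5*sin(u)^2 + 2*cos(u) - 3)^3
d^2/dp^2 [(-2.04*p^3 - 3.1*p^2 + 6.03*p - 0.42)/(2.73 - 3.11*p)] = (39.462168*p^3 - 103.921272*p^2 + 91.223496*p - 48.060474)/(30.080231*p^3 - 79.214499*p^2 + 69.535557*p - 20.346417)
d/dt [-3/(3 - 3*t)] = -1/(t - 1)^2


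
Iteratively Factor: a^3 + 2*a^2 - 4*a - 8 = (a + 2)*(a^2 - 4) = (a + 2)^2*(a - 2)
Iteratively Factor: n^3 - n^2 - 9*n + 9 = (n - 3)*(n^2 + 2*n - 3) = (n - 3)*(n + 3)*(n - 1)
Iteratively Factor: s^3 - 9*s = (s)*(s^2 - 9) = s*(s + 3)*(s - 3)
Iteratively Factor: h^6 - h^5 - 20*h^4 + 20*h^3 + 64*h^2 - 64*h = (h)*(h^5 - h^4 - 20*h^3 + 20*h^2 + 64*h - 64) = h*(h - 1)*(h^4 - 20*h^2 + 64) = h*(h - 1)*(h + 4)*(h^3 - 4*h^2 - 4*h + 16) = h*(h - 4)*(h - 1)*(h + 4)*(h^2 - 4) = h*(h - 4)*(h - 1)*(h + 2)*(h + 4)*(h - 2)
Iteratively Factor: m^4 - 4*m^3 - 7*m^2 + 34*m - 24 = (m + 3)*(m^3 - 7*m^2 + 14*m - 8) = (m - 4)*(m + 3)*(m^2 - 3*m + 2) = (m - 4)*(m - 2)*(m + 3)*(m - 1)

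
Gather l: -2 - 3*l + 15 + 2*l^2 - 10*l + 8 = 2*l^2 - 13*l + 21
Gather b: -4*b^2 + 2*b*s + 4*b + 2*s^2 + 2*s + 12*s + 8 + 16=-4*b^2 + b*(2*s + 4) + 2*s^2 + 14*s + 24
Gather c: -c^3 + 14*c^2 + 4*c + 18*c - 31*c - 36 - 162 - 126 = -c^3 + 14*c^2 - 9*c - 324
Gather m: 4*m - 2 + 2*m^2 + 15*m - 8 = 2*m^2 + 19*m - 10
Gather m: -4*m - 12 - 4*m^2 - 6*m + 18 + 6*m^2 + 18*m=2*m^2 + 8*m + 6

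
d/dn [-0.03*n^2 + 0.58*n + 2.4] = 0.58 - 0.06*n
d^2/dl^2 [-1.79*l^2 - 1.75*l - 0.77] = -3.58000000000000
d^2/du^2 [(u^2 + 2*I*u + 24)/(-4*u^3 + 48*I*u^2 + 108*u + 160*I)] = (-u^6 - 6*I*u^5 - 297*u^4 + 2582*I*u^3 + 11352*u^2 - 29088*I*u - 29576)/(2*(u^9 - 36*I*u^8 - 513*u^7 + 3552*I*u^6 + 10971*u^5 - 2484*I*u^4 + 53277*u^3 - 29880*I*u^2 + 129600*u + 64000*I))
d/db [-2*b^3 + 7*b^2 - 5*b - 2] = -6*b^2 + 14*b - 5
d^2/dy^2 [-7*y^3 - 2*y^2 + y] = -42*y - 4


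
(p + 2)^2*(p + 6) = p^3 + 10*p^2 + 28*p + 24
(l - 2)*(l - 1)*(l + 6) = l^3 + 3*l^2 - 16*l + 12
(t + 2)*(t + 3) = t^2 + 5*t + 6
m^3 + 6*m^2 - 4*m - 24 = (m - 2)*(m + 2)*(m + 6)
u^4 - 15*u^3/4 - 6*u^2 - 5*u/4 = u*(u - 5)*(u + 1/4)*(u + 1)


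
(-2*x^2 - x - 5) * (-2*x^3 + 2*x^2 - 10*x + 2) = 4*x^5 - 2*x^4 + 28*x^3 - 4*x^2 + 48*x - 10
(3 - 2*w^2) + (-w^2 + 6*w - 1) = -3*w^2 + 6*w + 2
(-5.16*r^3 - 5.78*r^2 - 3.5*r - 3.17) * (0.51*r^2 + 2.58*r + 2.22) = -2.6316*r^5 - 16.2606*r^4 - 28.1526*r^3 - 23.4783*r^2 - 15.9486*r - 7.0374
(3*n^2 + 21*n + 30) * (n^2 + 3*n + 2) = 3*n^4 + 30*n^3 + 99*n^2 + 132*n + 60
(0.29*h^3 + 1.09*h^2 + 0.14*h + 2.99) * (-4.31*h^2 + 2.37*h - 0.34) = -1.2499*h^5 - 4.0106*h^4 + 1.8813*h^3 - 12.9257*h^2 + 7.0387*h - 1.0166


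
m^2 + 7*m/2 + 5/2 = (m + 1)*(m + 5/2)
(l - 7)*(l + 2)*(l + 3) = l^3 - 2*l^2 - 29*l - 42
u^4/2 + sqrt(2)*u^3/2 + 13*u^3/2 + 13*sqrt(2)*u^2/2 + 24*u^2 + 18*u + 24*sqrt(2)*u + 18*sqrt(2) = (u + 6)^2*(sqrt(2)*u/2 + 1)*(sqrt(2)*u/2 + sqrt(2)/2)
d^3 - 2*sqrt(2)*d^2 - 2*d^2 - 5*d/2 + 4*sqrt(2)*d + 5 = (d - 2)*(d - 5*sqrt(2)/2)*(d + sqrt(2)/2)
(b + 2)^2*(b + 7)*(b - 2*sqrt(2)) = b^4 - 2*sqrt(2)*b^3 + 11*b^3 - 22*sqrt(2)*b^2 + 32*b^2 - 64*sqrt(2)*b + 28*b - 56*sqrt(2)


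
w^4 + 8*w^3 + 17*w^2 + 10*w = w*(w + 1)*(w + 2)*(w + 5)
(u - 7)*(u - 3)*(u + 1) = u^3 - 9*u^2 + 11*u + 21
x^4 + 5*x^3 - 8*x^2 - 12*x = x*(x - 2)*(x + 1)*(x + 6)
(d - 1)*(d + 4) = d^2 + 3*d - 4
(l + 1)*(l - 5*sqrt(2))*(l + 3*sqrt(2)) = l^3 - 2*sqrt(2)*l^2 + l^2 - 30*l - 2*sqrt(2)*l - 30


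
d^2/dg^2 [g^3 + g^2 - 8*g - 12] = 6*g + 2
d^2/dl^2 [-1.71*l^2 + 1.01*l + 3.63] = -3.42000000000000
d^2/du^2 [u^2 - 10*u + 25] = 2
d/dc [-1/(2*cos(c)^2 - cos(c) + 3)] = (1 - 4*cos(c))*sin(c)/(-cos(c) + cos(2*c) + 4)^2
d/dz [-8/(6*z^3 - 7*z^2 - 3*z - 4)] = 8*(18*z^2 - 14*z - 3)/(-6*z^3 + 7*z^2 + 3*z + 4)^2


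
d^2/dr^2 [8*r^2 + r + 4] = 16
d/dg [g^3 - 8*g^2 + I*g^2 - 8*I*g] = 3*g^2 + 2*g*(-8 + I) - 8*I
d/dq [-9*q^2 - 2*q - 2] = -18*q - 2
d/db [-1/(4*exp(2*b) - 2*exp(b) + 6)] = (4*exp(b) - 1)*exp(b)/(2*(2*exp(2*b) - exp(b) + 3)^2)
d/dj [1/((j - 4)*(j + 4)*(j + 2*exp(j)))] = ((j - 4)*(j + 4)*(-2*exp(j) - 1) - (j - 4)*(j + 2*exp(j)) - (j + 4)*(j + 2*exp(j)))/((j - 4)^2*(j + 4)^2*(j + 2*exp(j))^2)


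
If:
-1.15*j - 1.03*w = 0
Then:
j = -0.895652173913044*w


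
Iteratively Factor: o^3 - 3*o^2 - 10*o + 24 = (o - 2)*(o^2 - o - 12) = (o - 4)*(o - 2)*(o + 3)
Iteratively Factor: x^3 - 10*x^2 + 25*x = (x)*(x^2 - 10*x + 25) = x*(x - 5)*(x - 5)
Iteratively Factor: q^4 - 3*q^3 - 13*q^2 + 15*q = (q + 3)*(q^3 - 6*q^2 + 5*q) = (q - 5)*(q + 3)*(q^2 - q) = q*(q - 5)*(q + 3)*(q - 1)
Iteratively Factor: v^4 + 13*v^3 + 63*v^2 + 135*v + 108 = (v + 4)*(v^3 + 9*v^2 + 27*v + 27) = (v + 3)*(v + 4)*(v^2 + 6*v + 9) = (v + 3)^2*(v + 4)*(v + 3)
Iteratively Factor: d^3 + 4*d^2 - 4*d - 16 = (d + 4)*(d^2 - 4) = (d + 2)*(d + 4)*(d - 2)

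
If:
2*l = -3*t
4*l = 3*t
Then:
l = 0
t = 0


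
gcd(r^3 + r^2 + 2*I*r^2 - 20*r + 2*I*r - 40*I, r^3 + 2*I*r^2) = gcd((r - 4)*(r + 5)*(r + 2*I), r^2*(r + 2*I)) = r + 2*I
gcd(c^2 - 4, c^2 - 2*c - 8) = c + 2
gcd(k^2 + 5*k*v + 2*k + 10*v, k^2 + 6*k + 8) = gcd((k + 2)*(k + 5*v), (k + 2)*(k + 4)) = k + 2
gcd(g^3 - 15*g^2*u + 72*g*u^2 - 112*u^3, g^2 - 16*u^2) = -g + 4*u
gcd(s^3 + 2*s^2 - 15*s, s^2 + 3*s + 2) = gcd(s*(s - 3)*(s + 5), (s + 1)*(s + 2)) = 1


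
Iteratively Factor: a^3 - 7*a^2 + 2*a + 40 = (a - 5)*(a^2 - 2*a - 8) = (a - 5)*(a - 4)*(a + 2)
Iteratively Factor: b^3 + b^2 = (b + 1)*(b^2) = b*(b + 1)*(b)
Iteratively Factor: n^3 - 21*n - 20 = (n + 4)*(n^2 - 4*n - 5) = (n - 5)*(n + 4)*(n + 1)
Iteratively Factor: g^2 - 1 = (g - 1)*(g + 1)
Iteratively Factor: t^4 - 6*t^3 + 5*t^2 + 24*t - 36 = (t - 2)*(t^3 - 4*t^2 - 3*t + 18) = (t - 3)*(t - 2)*(t^2 - t - 6) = (t - 3)*(t - 2)*(t + 2)*(t - 3)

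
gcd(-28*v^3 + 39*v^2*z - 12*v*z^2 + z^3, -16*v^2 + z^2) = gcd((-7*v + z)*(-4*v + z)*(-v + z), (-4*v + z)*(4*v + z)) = -4*v + z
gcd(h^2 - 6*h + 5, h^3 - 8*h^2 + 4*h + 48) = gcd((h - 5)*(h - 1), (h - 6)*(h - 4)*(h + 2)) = 1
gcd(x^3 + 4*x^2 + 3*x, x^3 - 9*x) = x^2 + 3*x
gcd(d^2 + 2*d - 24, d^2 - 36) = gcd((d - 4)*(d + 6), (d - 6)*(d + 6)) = d + 6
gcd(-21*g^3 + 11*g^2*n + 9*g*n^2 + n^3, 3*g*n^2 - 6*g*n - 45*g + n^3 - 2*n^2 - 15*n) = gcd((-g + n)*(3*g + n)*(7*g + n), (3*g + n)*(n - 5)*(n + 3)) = 3*g + n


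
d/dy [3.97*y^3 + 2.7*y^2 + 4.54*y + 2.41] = 11.91*y^2 + 5.4*y + 4.54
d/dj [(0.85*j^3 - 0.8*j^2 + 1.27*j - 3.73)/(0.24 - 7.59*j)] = (-12.903*j^3 + 6.684*j^2 - 0.384*j - 28.0059)/(57.6081*j^2 - 3.6432*j + 0.0576)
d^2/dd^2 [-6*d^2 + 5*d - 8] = -12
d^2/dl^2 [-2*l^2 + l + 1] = -4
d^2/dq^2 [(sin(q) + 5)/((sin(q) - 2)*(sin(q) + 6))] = (-sin(q)^5 - 16*sin(q)^4 - 130*sin(q)^3 - 338*sin(q)^2 - 192*sin(q) + 376)/((sin(q) - 2)^3*(sin(q) + 6)^3)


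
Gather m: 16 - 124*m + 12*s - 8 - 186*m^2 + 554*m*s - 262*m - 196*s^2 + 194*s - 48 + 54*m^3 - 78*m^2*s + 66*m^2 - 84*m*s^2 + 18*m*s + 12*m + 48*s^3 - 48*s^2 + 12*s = 54*m^3 + m^2*(-78*s - 120) + m*(-84*s^2 + 572*s - 374) + 48*s^3 - 244*s^2 + 218*s - 40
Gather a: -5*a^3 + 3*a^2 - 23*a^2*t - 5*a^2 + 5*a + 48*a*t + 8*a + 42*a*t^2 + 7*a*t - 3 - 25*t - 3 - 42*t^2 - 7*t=-5*a^3 + a^2*(-23*t - 2) + a*(42*t^2 + 55*t + 13) - 42*t^2 - 32*t - 6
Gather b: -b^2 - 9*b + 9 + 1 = -b^2 - 9*b + 10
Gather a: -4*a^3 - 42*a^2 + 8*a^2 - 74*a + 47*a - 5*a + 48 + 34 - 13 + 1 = -4*a^3 - 34*a^2 - 32*a + 70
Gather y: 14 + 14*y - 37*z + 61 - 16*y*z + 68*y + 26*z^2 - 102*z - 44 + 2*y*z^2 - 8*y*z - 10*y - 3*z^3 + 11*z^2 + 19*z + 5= y*(2*z^2 - 24*z + 72) - 3*z^3 + 37*z^2 - 120*z + 36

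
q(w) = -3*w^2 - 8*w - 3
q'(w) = -6*w - 8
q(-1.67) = 1.99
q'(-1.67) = 2.02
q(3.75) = -75.19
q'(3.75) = -30.50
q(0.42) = -6.89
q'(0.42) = -10.52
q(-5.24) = -43.45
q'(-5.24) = 23.44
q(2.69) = -46.23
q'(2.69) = -24.14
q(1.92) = -29.42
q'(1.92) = -19.52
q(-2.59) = -2.40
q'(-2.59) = 7.54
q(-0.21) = -1.45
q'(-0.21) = -6.74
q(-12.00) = -339.00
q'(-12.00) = 64.00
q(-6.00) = -63.00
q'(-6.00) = 28.00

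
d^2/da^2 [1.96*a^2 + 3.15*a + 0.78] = 3.92000000000000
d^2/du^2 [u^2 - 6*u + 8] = 2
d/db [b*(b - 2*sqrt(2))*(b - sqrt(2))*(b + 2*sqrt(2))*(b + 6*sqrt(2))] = 5*b^4 + 20*sqrt(2)*b^3 - 60*b^2 - 80*sqrt(2)*b + 96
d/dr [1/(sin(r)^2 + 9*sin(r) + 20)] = -(2*sin(r) + 9)*cos(r)/(sin(r)^2 + 9*sin(r) + 20)^2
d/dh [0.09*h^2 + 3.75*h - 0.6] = 0.18*h + 3.75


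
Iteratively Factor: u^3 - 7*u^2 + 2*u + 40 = (u - 5)*(u^2 - 2*u - 8) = (u - 5)*(u - 4)*(u + 2)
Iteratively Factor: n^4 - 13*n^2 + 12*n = (n)*(n^3 - 13*n + 12) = n*(n - 3)*(n^2 + 3*n - 4) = n*(n - 3)*(n - 1)*(n + 4)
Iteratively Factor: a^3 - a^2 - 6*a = (a - 3)*(a^2 + 2*a) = a*(a - 3)*(a + 2)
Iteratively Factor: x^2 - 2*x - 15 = (x - 5)*(x + 3)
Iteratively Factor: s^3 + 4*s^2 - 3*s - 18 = (s + 3)*(s^2 + s - 6) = (s + 3)^2*(s - 2)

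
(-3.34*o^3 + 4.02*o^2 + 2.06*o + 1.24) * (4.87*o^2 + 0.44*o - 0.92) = -16.2658*o^5 + 18.1078*o^4 + 14.8738*o^3 + 3.2468*o^2 - 1.3496*o - 1.1408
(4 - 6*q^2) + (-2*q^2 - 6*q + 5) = -8*q^2 - 6*q + 9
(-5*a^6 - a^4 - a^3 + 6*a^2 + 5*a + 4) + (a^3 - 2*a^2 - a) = -5*a^6 - a^4 + 4*a^2 + 4*a + 4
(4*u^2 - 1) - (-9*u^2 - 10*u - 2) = 13*u^2 + 10*u + 1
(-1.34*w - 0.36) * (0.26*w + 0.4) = -0.3484*w^2 - 0.6296*w - 0.144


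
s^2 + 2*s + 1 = (s + 1)^2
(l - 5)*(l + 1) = l^2 - 4*l - 5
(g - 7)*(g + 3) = g^2 - 4*g - 21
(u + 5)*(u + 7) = u^2 + 12*u + 35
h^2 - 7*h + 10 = (h - 5)*(h - 2)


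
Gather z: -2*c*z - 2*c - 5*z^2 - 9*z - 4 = -2*c - 5*z^2 + z*(-2*c - 9) - 4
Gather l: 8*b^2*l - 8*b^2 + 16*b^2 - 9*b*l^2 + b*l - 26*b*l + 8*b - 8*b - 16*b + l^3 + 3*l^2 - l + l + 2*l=8*b^2 - 16*b + l^3 + l^2*(3 - 9*b) + l*(8*b^2 - 25*b + 2)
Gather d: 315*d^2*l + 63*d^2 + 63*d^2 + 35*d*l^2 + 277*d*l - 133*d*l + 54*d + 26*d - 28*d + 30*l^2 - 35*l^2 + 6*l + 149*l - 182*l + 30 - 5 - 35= d^2*(315*l + 126) + d*(35*l^2 + 144*l + 52) - 5*l^2 - 27*l - 10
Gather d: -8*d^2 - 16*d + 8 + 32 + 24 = -8*d^2 - 16*d + 64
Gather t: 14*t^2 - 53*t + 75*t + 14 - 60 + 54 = 14*t^2 + 22*t + 8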